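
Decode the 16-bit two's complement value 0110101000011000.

Binary: 0110101000011000
Sign bit: 0 (non-negative)
Read directly as an unsigned value:
0110101000011000 = 16384 + 8192 + 2048 + 512 + 16 + 8 = 27160
Value: 27160



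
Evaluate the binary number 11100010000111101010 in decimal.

Sum of powers of 2 for each 1-bit:
2^1 + 2^3 + 2^5 + 2^6 + 2^7 + 2^8 + 2^13 + 2^17 + 2^18 + 2^19
= 2 + 8 + 32 + 64 + 128 + 256 + 8192 + 131072 + 262144 + 524288
= 926186



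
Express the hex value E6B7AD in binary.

Convert each hex digit to 4 bits:
  E = 1110
  6 = 0110
  B = 1011
  7 = 0111
  A = 1010
  D = 1101
Concatenate: 111001101011011110101101



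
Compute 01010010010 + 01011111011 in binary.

Add column by column from the right: bit + bit + carry-in; write the sum mod 2, carry 1 when the sum is 2 or 3.
carry:  10111100100
        01010010010
+       01011111011
-------------------
       010110001101
(the carry out of the leftmost column, 0, becomes the leading bit)
Decimal check:
  01010010010 = 512 + 128 + 16 + 2 = 658
  01011111011 = 512 + 128 + 64 + 32 + 16 + 8 + 2 + 1 = 763
  658 + 763 = 1421, and 010110001101 = 1024 + 256 + 128 + 8 + 4 + 1 = 1421 ✓



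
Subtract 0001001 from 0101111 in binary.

Method 1 - Direct subtraction (column by column from the right: bit − bit − borrow-in; if negative, add 2 and borrow 1 from the next column):
borrow: 0000000
        0101111
-       0001001
---------------
        0100110

Method 2 - Add two's complement:
Two's complement of 0001001: invert → 1110110, add 1 → 1110111
  0101111
+ 1110111
---------
 10100110  (end carry out of the top bit = 1)
Discarding the end carry: 0100110
Decimal check:
  0101111 = 32 + 8 + 4 + 2 + 1 = 47
  0001001 = 8 + 1 = 9
  47 - 9 = 38, and 0100110 = 32 + 4 + 2 = 38 ✓



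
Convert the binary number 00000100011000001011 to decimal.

Sum of powers of 2 for each 1-bit:
2^0 + 2^1 + 2^3 + 2^9 + 2^10 + 2^14
= 1 + 2 + 8 + 512 + 1024 + 16384
= 17931



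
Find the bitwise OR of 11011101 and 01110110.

OR: 1 when either bit is 1
  11011101
| 01110110
----------
  11111111
Decimal: 221 | 118 = 255



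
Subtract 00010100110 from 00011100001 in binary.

Method 1 - Direct subtraction (column by column from the right: bit − bit − borrow-in; if negative, add 2 and borrow 1 from the next column):
borrow: 00001111100
        00011100001
-       00010100110
-------------------
        00000111011

Method 2 - Add two's complement:
Two's complement of 00010100110: invert → 11101011001, add 1 → 11101011010
  00011100001
+ 11101011010
-------------
 100000111011  (end carry out of the top bit = 1)
Discarding the end carry: 00000111011
Decimal check:
  00011100001 = 128 + 64 + 32 + 1 = 225
  00010100110 = 128 + 32 + 4 + 2 = 166
  225 - 166 = 59, and 00000111011 = 32 + 16 + 8 + 2 + 1 = 59 ✓



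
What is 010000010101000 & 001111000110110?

AND: 1 only when both bits are 1
  010000010101000
& 001111000110110
-----------------
  000000000100000
Decimal: 8360 & 7734 = 32



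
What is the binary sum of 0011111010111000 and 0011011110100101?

Add column by column from the right: bit + bit + carry-in; write the sum mod 2, carry 1 when the sum is 2 or 3.
carry:  0111111101000000
        0011111010111000
+       0011011110100101
------------------------
       00111011001011101
(the carry out of the leftmost column, 0, becomes the leading bit)
Decimal check:
  0011111010111000 = 8192 + 4096 + 2048 + 1024 + 512 + 128 + 32 + 16 + 8 = 16056
  0011011110100101 = 8192 + 4096 + 1024 + 512 + 256 + 128 + 32 + 4 + 1 = 14245
  16056 + 14245 = 30301, and 00111011001011101 = 16384 + 8192 + 4096 + 1024 + 512 + 64 + 16 + 8 + 4 + 1 = 30301 ✓



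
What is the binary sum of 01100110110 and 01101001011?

Add column by column from the right: bit + bit + carry-in; write the sum mod 2, carry 1 when the sum is 2 or 3.
carry:  11011111100
        01100110110
+       01101001011
-------------------
       011010000001
(the carry out of the leftmost column, 0, becomes the leading bit)
Decimal check:
  01100110110 = 512 + 256 + 32 + 16 + 4 + 2 = 822
  01101001011 = 512 + 256 + 64 + 8 + 2 + 1 = 843
  822 + 843 = 1665, and 011010000001 = 1024 + 512 + 128 + 1 = 1665 ✓



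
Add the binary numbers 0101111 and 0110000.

Add column by column from the right: bit + bit + carry-in; write the sum mod 2, carry 1 when the sum is 2 or 3.
carry:  1000000
        0101111
+       0110000
---------------
       01011111
(the carry out of the leftmost column, 0, becomes the leading bit)
Decimal check:
  0101111 = 32 + 8 + 4 + 2 + 1 = 47
  0110000 = 32 + 16 = 48
  47 + 48 = 95, and 01011111 = 64 + 16 + 8 + 4 + 2 + 1 = 95 ✓



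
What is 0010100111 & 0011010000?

AND: 1 only when both bits are 1
  0010100111
& 0011010000
------------
  0010000000
Decimal: 167 & 208 = 128



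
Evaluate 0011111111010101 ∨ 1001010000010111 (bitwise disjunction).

OR: 1 when either bit is 1
  0011111111010101
| 1001010000010111
------------------
  1011111111010111
Decimal: 16341 | 37911 = 49111



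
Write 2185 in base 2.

Using repeated division by 2:
2185 ÷ 2 = 1092 remainder 1
1092 ÷ 2 = 546 remainder 0
546 ÷ 2 = 273 remainder 0
273 ÷ 2 = 136 remainder 1
136 ÷ 2 = 68 remainder 0
68 ÷ 2 = 34 remainder 0
34 ÷ 2 = 17 remainder 0
17 ÷ 2 = 8 remainder 1
8 ÷ 2 = 4 remainder 0
4 ÷ 2 = 2 remainder 0
2 ÷ 2 = 1 remainder 0
1 ÷ 2 = 0 remainder 1
Reading remainders bottom to top: 100010001001



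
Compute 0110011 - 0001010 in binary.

Method 1 - Direct subtraction (column by column from the right: bit − bit − borrow-in; if negative, add 2 and borrow 1 from the next column):
borrow: 0010000
        0110011
-       0001010
---------------
        0101001

Method 2 - Add two's complement:
Two's complement of 0001010: invert → 1110101, add 1 → 1110110
  0110011
+ 1110110
---------
 10101001  (end carry out of the top bit = 1)
Discarding the end carry: 0101001
Decimal check:
  0110011 = 32 + 16 + 2 + 1 = 51
  0001010 = 8 + 2 = 10
  51 - 10 = 41, and 0101001 = 32 + 8 + 1 = 41 ✓



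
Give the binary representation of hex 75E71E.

Convert each hex digit to 4 bits:
  7 = 0111
  5 = 0101
  E = 1110
  7 = 0111
  1 = 0001
  E = 1110
Concatenate: 011101011110011100011110



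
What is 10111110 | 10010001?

OR: 1 when either bit is 1
  10111110
| 10010001
----------
  10111111
Decimal: 190 | 145 = 191



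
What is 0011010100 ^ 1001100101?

XOR: 1 when bits differ
  0011010100
^ 1001100101
------------
  1010110001
Decimal: 212 ^ 613 = 689



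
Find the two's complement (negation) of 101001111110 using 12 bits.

Original (sign bit 1, negative): 101001111110
Step 1 - Invert all bits: 010110000001
Step 2 - Add 1: 010110000010
Verification: 101001111110 + 010110000010 = 1000000000000; discarding the end carry (carry out of the top bit) leaves the 12-bit value 000000000000, as required for x + (-x)



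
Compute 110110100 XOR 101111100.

XOR: 1 when bits differ
  110110100
^ 101111100
-----------
  011001000
Decimal: 436 ^ 380 = 200



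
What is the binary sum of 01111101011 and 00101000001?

Add column by column from the right: bit + bit + carry-in; write the sum mod 2, carry 1 when the sum is 2 or 3.
carry:  11110000110
        01111101011
+       00101000001
-------------------
       010100101100
(the carry out of the leftmost column, 0, becomes the leading bit)
Decimal check:
  01111101011 = 512 + 256 + 128 + 64 + 32 + 8 + 2 + 1 = 1003
  00101000001 = 256 + 64 + 1 = 321
  1003 + 321 = 1324, and 010100101100 = 1024 + 256 + 32 + 8 + 4 = 1324 ✓



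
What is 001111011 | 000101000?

OR: 1 when either bit is 1
  001111011
| 000101000
-----------
  001111011
Decimal: 123 | 40 = 123



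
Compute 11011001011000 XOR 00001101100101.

XOR: 1 when bits differ
  11011001011000
^ 00001101100101
----------------
  11010100111101
Decimal: 13912 ^ 869 = 13629



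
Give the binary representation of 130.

Using repeated division by 2:
130 ÷ 2 = 65 remainder 0
65 ÷ 2 = 32 remainder 1
32 ÷ 2 = 16 remainder 0
16 ÷ 2 = 8 remainder 0
8 ÷ 2 = 4 remainder 0
4 ÷ 2 = 2 remainder 0
2 ÷ 2 = 1 remainder 0
1 ÷ 2 = 0 remainder 1
Reading remainders bottom to top: 10000010



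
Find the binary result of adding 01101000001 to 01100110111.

Add column by column from the right: bit + bit + carry-in; write the sum mod 2, carry 1 when the sum is 2 or 3.
carry:  11000001110
        01101000001
+       01100110111
-------------------
       011001111000
(the carry out of the leftmost column, 0, becomes the leading bit)
Decimal check:
  01101000001 = 512 + 256 + 64 + 1 = 833
  01100110111 = 512 + 256 + 32 + 16 + 4 + 2 + 1 = 823
  833 + 823 = 1656, and 011001111000 = 1024 + 512 + 64 + 32 + 16 + 8 = 1656 ✓



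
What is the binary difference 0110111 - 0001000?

Method 1 - Direct subtraction (column by column from the right: bit − bit − borrow-in; if negative, add 2 and borrow 1 from the next column):
borrow: 0010000
        0110111
-       0001000
---------------
        0101111

Method 2 - Add two's complement:
Two's complement of 0001000: invert → 1110111, add 1 → 1111000
  0110111
+ 1111000
---------
 10101111  (end carry out of the top bit = 1)
Discarding the end carry: 0101111
Decimal check:
  0110111 = 32 + 16 + 4 + 2 + 1 = 55
  0001000 = 8
  55 - 8 = 47, and 0101111 = 32 + 8 + 4 + 2 + 1 = 47 ✓



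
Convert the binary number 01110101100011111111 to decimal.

Sum of powers of 2 for each 1-bit:
2^0 + 2^1 + 2^2 + 2^3 + 2^4 + 2^5 + 2^6 + 2^7 + 2^11 + 2^12 + 2^14 + 2^16 + 2^17 + 2^18
= 1 + 2 + 4 + 8 + 16 + 32 + 64 + 128 + 2048 + 4096 + 16384 + 65536 + 131072 + 262144
= 481535



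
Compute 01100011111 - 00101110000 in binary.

Method 1 - Direct subtraction (column by column from the right: bit − bit − borrow-in; if negative, add 2 and borrow 1 from the next column):
borrow: 01111000000
        01100011111
-       00101110000
-------------------
        00110101111

Method 2 - Add two's complement:
Two's complement of 00101110000: invert → 11010001111, add 1 → 11010010000
  01100011111
+ 11010010000
-------------
 100110101111  (end carry out of the top bit = 1)
Discarding the end carry: 00110101111
Decimal check:
  01100011111 = 512 + 256 + 16 + 8 + 4 + 2 + 1 = 799
  00101110000 = 256 + 64 + 32 + 16 = 368
  799 - 368 = 431, and 00110101111 = 256 + 128 + 32 + 8 + 4 + 2 + 1 = 431 ✓



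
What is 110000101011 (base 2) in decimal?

Sum of powers of 2 for each 1-bit:
2^0 + 2^1 + 2^3 + 2^5 + 2^10 + 2^11
= 1 + 2 + 8 + 32 + 1024 + 2048
= 3115



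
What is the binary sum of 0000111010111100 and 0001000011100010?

Add column by column from the right: bit + bit + carry-in; write the sum mod 2, carry 1 when the sum is 2 or 3.
carry:  0000000111000000
        0000111010111100
+       0001000011100010
------------------------
       00001111110011110
(the carry out of the leftmost column, 0, becomes the leading bit)
Decimal check:
  0000111010111100 = 2048 + 1024 + 512 + 128 + 32 + 16 + 8 + 4 = 3772
  0001000011100010 = 4096 + 128 + 64 + 32 + 2 = 4322
  3772 + 4322 = 8094, and 00001111110011110 = 4096 + 2048 + 1024 + 512 + 256 + 128 + 16 + 8 + 4 + 2 = 8094 ✓



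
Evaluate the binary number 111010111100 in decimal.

Sum of powers of 2 for each 1-bit:
2^2 + 2^3 + 2^4 + 2^5 + 2^7 + 2^9 + 2^10 + 2^11
= 4 + 8 + 16 + 32 + 128 + 512 + 1024 + 2048
= 3772



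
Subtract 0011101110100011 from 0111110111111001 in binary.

Method 1 - Direct subtraction (column by column from the right: bit − bit − borrow-in; if negative, add 2 and borrow 1 from the next column):
borrow: 0000010000001100
        0111110111111001
-       0011101110100011
------------------------
        0100001001010110

Method 2 - Add two's complement:
Two's complement of 0011101110100011: invert → 1100010001011100, add 1 → 1100010001011101
  0111110111111001
+ 1100010001011101
------------------
 10100001001010110  (end carry out of the top bit = 1)
Discarding the end carry: 0100001001010110
Decimal check:
  0111110111111001 = 16384 + 8192 + 4096 + 2048 + 1024 + 256 + 128 + 64 + 32 + 16 + 8 + 1 = 32249
  0011101110100011 = 8192 + 4096 + 2048 + 512 + 256 + 128 + 32 + 2 + 1 = 15267
  32249 - 15267 = 16982, and 0100001001010110 = 16384 + 512 + 64 + 16 + 4 + 2 = 16982 ✓



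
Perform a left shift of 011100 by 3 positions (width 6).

Original: 011100 (decimal 28)
Shift left by 3 positions
Append 3 zeros on the right and drop the 3 high bits that overflow the 6-bit width
Result: 100000 (decimal 32)
Equivalent: 28 << 3 = 28 × 2^3 = 224, truncated to 6 bits = 32



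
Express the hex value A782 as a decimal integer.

Expand by place value (powers of 16):
Digit values: A = 10
A782 = 10 × 16^3 + 7 × 16^2 + 8 × 16^1 + 2 × 16^0
= 10 × 4096 + 7 × 256 + 8 × 16 + 2 × 1
= 40960 + 1792 + 128 + 2
= 42882



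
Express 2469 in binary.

Using repeated division by 2:
2469 ÷ 2 = 1234 remainder 1
1234 ÷ 2 = 617 remainder 0
617 ÷ 2 = 308 remainder 1
308 ÷ 2 = 154 remainder 0
154 ÷ 2 = 77 remainder 0
77 ÷ 2 = 38 remainder 1
38 ÷ 2 = 19 remainder 0
19 ÷ 2 = 9 remainder 1
9 ÷ 2 = 4 remainder 1
4 ÷ 2 = 2 remainder 0
2 ÷ 2 = 1 remainder 0
1 ÷ 2 = 0 remainder 1
Reading remainders bottom to top: 100110100101



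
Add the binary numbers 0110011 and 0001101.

Add column by column from the right: bit + bit + carry-in; write the sum mod 2, carry 1 when the sum is 2 or 3.
carry:  1111110
        0110011
+       0001101
---------------
       01000000
(the carry out of the leftmost column, 0, becomes the leading bit)
Decimal check:
  0110011 = 32 + 16 + 2 + 1 = 51
  0001101 = 8 + 4 + 1 = 13
  51 + 13 = 64, and 01000000 = 64 ✓



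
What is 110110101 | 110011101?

OR: 1 when either bit is 1
  110110101
| 110011101
-----------
  110111101
Decimal: 437 | 413 = 445



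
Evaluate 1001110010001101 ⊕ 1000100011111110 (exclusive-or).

XOR: 1 when bits differ
  1001110010001101
^ 1000100011111110
------------------
  0001010001110011
Decimal: 40077 ^ 35070 = 5235



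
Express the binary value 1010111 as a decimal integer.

Sum of powers of 2 for each 1-bit:
2^0 + 2^1 + 2^2 + 2^4 + 2^6
= 1 + 2 + 4 + 16 + 64
= 87



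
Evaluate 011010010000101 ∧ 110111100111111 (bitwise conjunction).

AND: 1 only when both bits are 1
  011010010000101
& 110111100111111
-----------------
  010010000000101
Decimal: 13445 & 28479 = 9221



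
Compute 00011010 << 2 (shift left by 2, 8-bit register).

Original: 00011010 (decimal 26)
Shift left by 2 positions
Append 2 zeros on the right
Result: 01101000 (decimal 104)
Equivalent: 26 << 2 = 26 × 2^2 = 104



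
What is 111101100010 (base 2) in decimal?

Sum of powers of 2 for each 1-bit:
2^1 + 2^5 + 2^6 + 2^8 + 2^9 + 2^10 + 2^11
= 2 + 32 + 64 + 256 + 512 + 1024 + 2048
= 3938



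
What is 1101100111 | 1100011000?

OR: 1 when either bit is 1
  1101100111
| 1100011000
------------
  1101111111
Decimal: 871 | 792 = 895



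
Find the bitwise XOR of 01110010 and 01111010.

XOR: 1 when bits differ
  01110010
^ 01111010
----------
  00001000
Decimal: 114 ^ 122 = 8



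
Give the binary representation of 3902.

Using repeated division by 2:
3902 ÷ 2 = 1951 remainder 0
1951 ÷ 2 = 975 remainder 1
975 ÷ 2 = 487 remainder 1
487 ÷ 2 = 243 remainder 1
243 ÷ 2 = 121 remainder 1
121 ÷ 2 = 60 remainder 1
60 ÷ 2 = 30 remainder 0
30 ÷ 2 = 15 remainder 0
15 ÷ 2 = 7 remainder 1
7 ÷ 2 = 3 remainder 1
3 ÷ 2 = 1 remainder 1
1 ÷ 2 = 0 remainder 1
Reading remainders bottom to top: 111100111110



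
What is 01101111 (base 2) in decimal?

Sum of powers of 2 for each 1-bit:
2^0 + 2^1 + 2^2 + 2^3 + 2^5 + 2^6
= 1 + 2 + 4 + 8 + 32 + 64
= 111



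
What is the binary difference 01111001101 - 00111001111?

Method 1 - Direct subtraction (column by column from the right: bit − bit − borrow-in; if negative, add 2 and borrow 1 from the next column):
borrow: 01111111100
        01111001101
-       00111001111
-------------------
        00111111110

Method 2 - Add two's complement:
Two's complement of 00111001111: invert → 11000110000, add 1 → 11000110001
  01111001101
+ 11000110001
-------------
 100111111110  (end carry out of the top bit = 1)
Discarding the end carry: 00111111110
Decimal check:
  01111001101 = 512 + 256 + 128 + 64 + 8 + 4 + 1 = 973
  00111001111 = 256 + 128 + 64 + 8 + 4 + 2 + 1 = 463
  973 - 463 = 510, and 00111111110 = 256 + 128 + 64 + 32 + 16 + 8 + 4 + 2 = 510 ✓



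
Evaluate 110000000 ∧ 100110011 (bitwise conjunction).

AND: 1 only when both bits are 1
  110000000
& 100110011
-----------
  100000000
Decimal: 384 & 307 = 256



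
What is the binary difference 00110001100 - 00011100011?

Method 1 - Direct subtraction (column by column from the right: bit − bit − borrow-in; if negative, add 2 and borrow 1 from the next column):
borrow: 00111000110
        00110001100
-       00011100011
-------------------
        00010101001

Method 2 - Add two's complement:
Two's complement of 00011100011: invert → 11100011100, add 1 → 11100011101
  00110001100
+ 11100011101
-------------
 100010101001  (end carry out of the top bit = 1)
Discarding the end carry: 00010101001
Decimal check:
  00110001100 = 256 + 128 + 8 + 4 = 396
  00011100011 = 128 + 64 + 32 + 2 + 1 = 227
  396 - 227 = 169, and 00010101001 = 128 + 32 + 8 + 1 = 169 ✓



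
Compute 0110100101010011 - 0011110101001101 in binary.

Method 1 - Direct subtraction (column by column from the right: bit − bit − borrow-in; if negative, add 2 and borrow 1 from the next column):
borrow: 0111100000011000
        0110100101010011
-       0011110101001101
------------------------
        0010110000000110

Method 2 - Add two's complement:
Two's complement of 0011110101001101: invert → 1100001010110010, add 1 → 1100001010110011
  0110100101010011
+ 1100001010110011
------------------
 10010110000000110  (end carry out of the top bit = 1)
Discarding the end carry: 0010110000000110
Decimal check:
  0110100101010011 = 16384 + 8192 + 2048 + 256 + 64 + 16 + 2 + 1 = 26963
  0011110101001101 = 8192 + 4096 + 2048 + 1024 + 256 + 64 + 8 + 4 + 1 = 15693
  26963 - 15693 = 11270, and 0010110000000110 = 8192 + 2048 + 1024 + 4 + 2 = 11270 ✓



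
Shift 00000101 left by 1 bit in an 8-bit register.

Original: 00000101 (decimal 5)
Shift left by 1 position
Append 1 zero on the right
Result: 00001010 (decimal 10)
Equivalent: 5 << 1 = 5 × 2^1 = 10



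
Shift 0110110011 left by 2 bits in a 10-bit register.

Original: 0110110011 (decimal 435)
Shift left by 2 positions
Append 2 zeros on the right and drop the 2 high bits that overflow the 10-bit width
Result: 1011001100 (decimal 716)
Equivalent: 435 << 2 = 435 × 2^2 = 1740, truncated to 10 bits = 716



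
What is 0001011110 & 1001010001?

AND: 1 only when both bits are 1
  0001011110
& 1001010001
------------
  0001010000
Decimal: 94 & 593 = 80



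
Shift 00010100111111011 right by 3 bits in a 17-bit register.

Original: 00010100111111011 (decimal 10747)
Shift right by 3 positions
Drop the 3 low bits; fill with zeros on the left
Result: 00000010100111111 (decimal 1343)
Equivalent: 10747 >> 3 = 10747 ÷ 2^3 = 1343



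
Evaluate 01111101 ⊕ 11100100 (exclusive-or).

XOR: 1 when bits differ
  01111101
^ 11100100
----------
  10011001
Decimal: 125 ^ 228 = 153



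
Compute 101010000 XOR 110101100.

XOR: 1 when bits differ
  101010000
^ 110101100
-----------
  011111100
Decimal: 336 ^ 428 = 252



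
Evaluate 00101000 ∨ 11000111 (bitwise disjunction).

OR: 1 when either bit is 1
  00101000
| 11000111
----------
  11101111
Decimal: 40 | 199 = 239



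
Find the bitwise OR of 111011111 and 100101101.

OR: 1 when either bit is 1
  111011111
| 100101101
-----------
  111111111
Decimal: 479 | 301 = 511



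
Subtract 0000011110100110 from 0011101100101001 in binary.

Method 1 - Direct subtraction (column by column from the right: bit − bit − borrow-in; if negative, add 2 and borrow 1 from the next column):
borrow: 0000111100001100
        0011101100101001
-       0000011110100110
------------------------
        0011001110000011

Method 2 - Add two's complement:
Two's complement of 0000011110100110: invert → 1111100001011001, add 1 → 1111100001011010
  0011101100101001
+ 1111100001011010
------------------
 10011001110000011  (end carry out of the top bit = 1)
Discarding the end carry: 0011001110000011
Decimal check:
  0011101100101001 = 8192 + 4096 + 2048 + 512 + 256 + 32 + 8 + 1 = 15145
  0000011110100110 = 1024 + 512 + 256 + 128 + 32 + 4 + 2 = 1958
  15145 - 1958 = 13187, and 0011001110000011 = 8192 + 4096 + 512 + 256 + 128 + 2 + 1 = 13187 ✓



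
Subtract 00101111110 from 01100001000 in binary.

Method 1 - Direct subtraction (column by column from the right: bit − bit − borrow-in; if negative, add 2 and borrow 1 from the next column):
borrow: 01111111100
        01100001000
-       00101111110
-------------------
        00110001010

Method 2 - Add two's complement:
Two's complement of 00101111110: invert → 11010000001, add 1 → 11010000010
  01100001000
+ 11010000010
-------------
 100110001010  (end carry out of the top bit = 1)
Discarding the end carry: 00110001010
Decimal check:
  01100001000 = 512 + 256 + 8 = 776
  00101111110 = 256 + 64 + 32 + 16 + 8 + 4 + 2 = 382
  776 - 382 = 394, and 00110001010 = 256 + 128 + 8 + 2 = 394 ✓



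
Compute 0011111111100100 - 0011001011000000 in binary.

Method 1 - Direct subtraction (column by column from the right: bit − bit − borrow-in; if negative, add 2 and borrow 1 from the next column):
borrow: 0000000000000000
        0011111111100100
-       0011001011000000
------------------------
        0000110100100100

Method 2 - Add two's complement:
Two's complement of 0011001011000000: invert → 1100110100111111, add 1 → 1100110101000000
  0011111111100100
+ 1100110101000000
------------------
 10000110100100100  (end carry out of the top bit = 1)
Discarding the end carry: 0000110100100100
Decimal check:
  0011111111100100 = 8192 + 4096 + 2048 + 1024 + 512 + 256 + 128 + 64 + 32 + 4 = 16356
  0011001011000000 = 8192 + 4096 + 512 + 128 + 64 = 12992
  16356 - 12992 = 3364, and 0000110100100100 = 2048 + 1024 + 256 + 32 + 4 = 3364 ✓



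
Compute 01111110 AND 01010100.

AND: 1 only when both bits are 1
  01111110
& 01010100
----------
  01010100
Decimal: 126 & 84 = 84



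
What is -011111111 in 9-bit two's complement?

Original: 011111111
Step 1 - Invert all bits: 100000000
Step 2 - Add 1: 100000001
Verification: 011111111 + 100000001 = 1000000000; discarding the end carry (carry out of the top bit) leaves the 9-bit value 000000000, as required for x + (-x)



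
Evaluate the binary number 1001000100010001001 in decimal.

Sum of powers of 2 for each 1-bit:
2^0 + 2^3 + 2^7 + 2^11 + 2^15 + 2^18
= 1 + 8 + 128 + 2048 + 32768 + 262144
= 297097



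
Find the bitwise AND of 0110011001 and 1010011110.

AND: 1 only when both bits are 1
  0110011001
& 1010011110
------------
  0010011000
Decimal: 409 & 670 = 152



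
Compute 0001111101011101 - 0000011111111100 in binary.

Method 1 - Direct subtraction (column by column from the right: bit − bit − borrow-in; if negative, add 2 and borrow 1 from the next column):
borrow: 0000111111000000
        0001111101011101
-       0000011111111100
------------------------
        0001011101100001

Method 2 - Add two's complement:
Two's complement of 0000011111111100: invert → 1111100000000011, add 1 → 1111100000000100
  0001111101011101
+ 1111100000000100
------------------
 10001011101100001  (end carry out of the top bit = 1)
Discarding the end carry: 0001011101100001
Decimal check:
  0001111101011101 = 4096 + 2048 + 1024 + 512 + 256 + 64 + 16 + 8 + 4 + 1 = 8029
  0000011111111100 = 1024 + 512 + 256 + 128 + 64 + 32 + 16 + 8 + 4 = 2044
  8029 - 2044 = 5985, and 0001011101100001 = 4096 + 1024 + 512 + 256 + 64 + 32 + 1 = 5985 ✓



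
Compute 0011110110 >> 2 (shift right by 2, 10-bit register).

Original: 0011110110 (decimal 246)
Shift right by 2 positions
Drop the 2 low bits; fill with zeros on the left
Result: 0000111101 (decimal 61)
Equivalent: 246 >> 2 = 246 ÷ 2^2 = 61



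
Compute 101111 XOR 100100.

XOR: 1 when bits differ
  101111
^ 100100
--------
  001011
Decimal: 47 ^ 36 = 11



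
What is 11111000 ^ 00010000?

XOR: 1 when bits differ
  11111000
^ 00010000
----------
  11101000
Decimal: 248 ^ 16 = 232



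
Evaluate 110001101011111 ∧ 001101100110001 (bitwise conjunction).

AND: 1 only when both bits are 1
  110001101011111
& 001101100110001
-----------------
  000001100010001
Decimal: 25439 & 6961 = 785



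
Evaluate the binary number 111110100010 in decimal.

Sum of powers of 2 for each 1-bit:
2^1 + 2^5 + 2^7 + 2^8 + 2^9 + 2^10 + 2^11
= 2 + 32 + 128 + 256 + 512 + 1024 + 2048
= 4002



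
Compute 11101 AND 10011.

AND: 1 only when both bits are 1
  11101
& 10011
-------
  10001
Decimal: 29 & 19 = 17



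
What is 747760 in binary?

Using repeated division by 2:
747760 ÷ 2 = 373880 remainder 0
373880 ÷ 2 = 186940 remainder 0
186940 ÷ 2 = 93470 remainder 0
93470 ÷ 2 = 46735 remainder 0
46735 ÷ 2 = 23367 remainder 1
23367 ÷ 2 = 11683 remainder 1
11683 ÷ 2 = 5841 remainder 1
5841 ÷ 2 = 2920 remainder 1
2920 ÷ 2 = 1460 remainder 0
1460 ÷ 2 = 730 remainder 0
730 ÷ 2 = 365 remainder 0
365 ÷ 2 = 182 remainder 1
182 ÷ 2 = 91 remainder 0
91 ÷ 2 = 45 remainder 1
45 ÷ 2 = 22 remainder 1
22 ÷ 2 = 11 remainder 0
11 ÷ 2 = 5 remainder 1
5 ÷ 2 = 2 remainder 1
2 ÷ 2 = 1 remainder 0
1 ÷ 2 = 0 remainder 1
Reading remainders bottom to top: 10110110100011110000



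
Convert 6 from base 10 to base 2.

Using repeated division by 2:
6 ÷ 2 = 3 remainder 0
3 ÷ 2 = 1 remainder 1
1 ÷ 2 = 0 remainder 1
Reading remainders bottom to top: 110



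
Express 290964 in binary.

Using repeated division by 2:
290964 ÷ 2 = 145482 remainder 0
145482 ÷ 2 = 72741 remainder 0
72741 ÷ 2 = 36370 remainder 1
36370 ÷ 2 = 18185 remainder 0
18185 ÷ 2 = 9092 remainder 1
9092 ÷ 2 = 4546 remainder 0
4546 ÷ 2 = 2273 remainder 0
2273 ÷ 2 = 1136 remainder 1
1136 ÷ 2 = 568 remainder 0
568 ÷ 2 = 284 remainder 0
284 ÷ 2 = 142 remainder 0
142 ÷ 2 = 71 remainder 0
71 ÷ 2 = 35 remainder 1
35 ÷ 2 = 17 remainder 1
17 ÷ 2 = 8 remainder 1
8 ÷ 2 = 4 remainder 0
4 ÷ 2 = 2 remainder 0
2 ÷ 2 = 1 remainder 0
1 ÷ 2 = 0 remainder 1
Reading remainders bottom to top: 1000111000010010100



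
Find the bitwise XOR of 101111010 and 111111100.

XOR: 1 when bits differ
  101111010
^ 111111100
-----------
  010000110
Decimal: 378 ^ 508 = 134



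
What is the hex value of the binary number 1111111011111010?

Group into 4-bit nibbles from right:
  1111 = F
  1110 = E
  1111 = F
  1010 = A
Result: FEFA



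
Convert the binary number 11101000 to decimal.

Sum of powers of 2 for each 1-bit:
2^3 + 2^5 + 2^6 + 2^7
= 8 + 32 + 64 + 128
= 232



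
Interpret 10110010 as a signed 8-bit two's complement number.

Binary: 10110010
Sign bit: 1 (negative)
Invert: 01001101
Add 1:  01001110
Magnitude: 01001110 = 64 + 8 + 4 + 2 = 78
Value: -78



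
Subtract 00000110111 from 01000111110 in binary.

Method 1 - Direct subtraction (column by column from the right: bit − bit − borrow-in; if negative, add 2 and borrow 1 from the next column):
borrow: 00000001110
        01000111110
-       00000110111
-------------------
        01000000111

Method 2 - Add two's complement:
Two's complement of 00000110111: invert → 11111001000, add 1 → 11111001001
  01000111110
+ 11111001001
-------------
 101000000111  (end carry out of the top bit = 1)
Discarding the end carry: 01000000111
Decimal check:
  01000111110 = 512 + 32 + 16 + 8 + 4 + 2 = 574
  00000110111 = 32 + 16 + 4 + 2 + 1 = 55
  574 - 55 = 519, and 01000000111 = 512 + 4 + 2 + 1 = 519 ✓



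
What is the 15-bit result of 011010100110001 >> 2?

Original: 011010100110001 (decimal 13617)
Shift right by 2 positions
Drop the 2 low bits; fill with zeros on the left
Result: 000110101001100 (decimal 3404)
Equivalent: 13617 >> 2 = 13617 ÷ 2^2 = 3404



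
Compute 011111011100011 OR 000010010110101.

OR: 1 when either bit is 1
  011111011100011
| 000010010110101
-----------------
  011111011110111
Decimal: 16099 | 1205 = 16119



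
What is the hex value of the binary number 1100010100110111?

Group into 4-bit nibbles from right:
  1100 = C
  0101 = 5
  0011 = 3
  0111 = 7
Result: C537



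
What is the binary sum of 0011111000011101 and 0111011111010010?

Add column by column from the right: bit + bit + carry-in; write the sum mod 2, carry 1 when the sum is 2 or 3.
carry:  1111110000100000
        0011111000011101
+       0111011111010010
------------------------
       01011010111101111
(the carry out of the leftmost column, 0, becomes the leading bit)
Decimal check:
  0011111000011101 = 8192 + 4096 + 2048 + 1024 + 512 + 16 + 8 + 4 + 1 = 15901
  0111011111010010 = 16384 + 8192 + 4096 + 1024 + 512 + 256 + 128 + 64 + 16 + 2 = 30674
  15901 + 30674 = 46575, and 01011010111101111 = 32768 + 8192 + 4096 + 1024 + 256 + 128 + 64 + 32 + 8 + 4 + 2 + 1 = 46575 ✓



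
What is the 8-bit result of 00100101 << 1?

Original: 00100101 (decimal 37)
Shift left by 1 position
Append 1 zero on the right
Result: 01001010 (decimal 74)
Equivalent: 37 << 1 = 37 × 2^1 = 74



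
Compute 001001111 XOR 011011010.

XOR: 1 when bits differ
  001001111
^ 011011010
-----------
  010010101
Decimal: 79 ^ 218 = 149



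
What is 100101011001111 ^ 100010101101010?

XOR: 1 when bits differ
  100101011001111
^ 100010101101010
-----------------
  000111110100101
Decimal: 19151 ^ 17770 = 4005



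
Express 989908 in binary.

Using repeated division by 2:
989908 ÷ 2 = 494954 remainder 0
494954 ÷ 2 = 247477 remainder 0
247477 ÷ 2 = 123738 remainder 1
123738 ÷ 2 = 61869 remainder 0
61869 ÷ 2 = 30934 remainder 1
30934 ÷ 2 = 15467 remainder 0
15467 ÷ 2 = 7733 remainder 1
7733 ÷ 2 = 3866 remainder 1
3866 ÷ 2 = 1933 remainder 0
1933 ÷ 2 = 966 remainder 1
966 ÷ 2 = 483 remainder 0
483 ÷ 2 = 241 remainder 1
241 ÷ 2 = 120 remainder 1
120 ÷ 2 = 60 remainder 0
60 ÷ 2 = 30 remainder 0
30 ÷ 2 = 15 remainder 0
15 ÷ 2 = 7 remainder 1
7 ÷ 2 = 3 remainder 1
3 ÷ 2 = 1 remainder 1
1 ÷ 2 = 0 remainder 1
Reading remainders bottom to top: 11110001101011010100



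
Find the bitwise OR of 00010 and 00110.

OR: 1 when either bit is 1
  00010
| 00110
-------
  00110
Decimal: 2 | 6 = 6



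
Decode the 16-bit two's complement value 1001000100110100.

Binary: 1001000100110100
Sign bit: 1 (negative)
Invert: 0110111011001011
Add 1:  0110111011001100
Magnitude: 0110111011001100 = 16384 + 8192 + 2048 + 1024 + 512 + 128 + 64 + 8 + 4 = 28364
Value: -28364



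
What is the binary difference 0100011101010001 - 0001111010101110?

Method 1 - Direct subtraction (column by column from the right: bit − bit − borrow-in; if negative, add 2 and borrow 1 from the next column):
borrow: 0111000101011100
        0100011101010001
-       0001111010101110
------------------------
        0010100010100011

Method 2 - Add two's complement:
Two's complement of 0001111010101110: invert → 1110000101010001, add 1 → 1110000101010010
  0100011101010001
+ 1110000101010010
------------------
 10010100010100011  (end carry out of the top bit = 1)
Discarding the end carry: 0010100010100011
Decimal check:
  0100011101010001 = 16384 + 1024 + 512 + 256 + 64 + 16 + 1 = 18257
  0001111010101110 = 4096 + 2048 + 1024 + 512 + 128 + 32 + 8 + 4 + 2 = 7854
  18257 - 7854 = 10403, and 0010100010100011 = 8192 + 2048 + 128 + 32 + 2 + 1 = 10403 ✓



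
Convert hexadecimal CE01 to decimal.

Expand by place value (powers of 16):
Digit values: C = 12, E = 14
CE01 = 12 × 16^3 + 14 × 16^2 + 0 × 16^1 + 1 × 16^0
= 12 × 4096 + 14 × 256 + 0 × 16 + 1 × 1
= 49152 + 3584 + 0 + 1
= 52737



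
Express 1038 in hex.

Using repeated division by 16 (digits 10–15 are A–F):
1038 ÷ 16 = 64 remainder 14 (E)
64 ÷ 16 = 4 remainder 0
4 ÷ 16 = 0 remainder 4
Reading remainders bottom to top: 40E



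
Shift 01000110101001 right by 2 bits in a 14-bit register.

Original: 01000110101001 (decimal 4521)
Shift right by 2 positions
Drop the 2 low bits; fill with zeros on the left
Result: 00010001101010 (decimal 1130)
Equivalent: 4521 >> 2 = 4521 ÷ 2^2 = 1130



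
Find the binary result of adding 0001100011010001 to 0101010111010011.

Add column by column from the right: bit + bit + carry-in; write the sum mod 2, carry 1 when the sum is 2 or 3.
carry:  0010001110100110
        0001100011010001
+       0101010111010011
------------------------
       00110111010100100
(the carry out of the leftmost column, 0, becomes the leading bit)
Decimal check:
  0001100011010001 = 4096 + 2048 + 128 + 64 + 16 + 1 = 6353
  0101010111010011 = 16384 + 4096 + 1024 + 256 + 128 + 64 + 16 + 2 + 1 = 21971
  6353 + 21971 = 28324, and 00110111010100100 = 16384 + 8192 + 2048 + 1024 + 512 + 128 + 32 + 4 = 28324 ✓



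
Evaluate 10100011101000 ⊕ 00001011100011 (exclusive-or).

XOR: 1 when bits differ
  10100011101000
^ 00001011100011
----------------
  10101000001011
Decimal: 10472 ^ 739 = 10763



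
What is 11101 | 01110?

OR: 1 when either bit is 1
  11101
| 01110
-------
  11111
Decimal: 29 | 14 = 31



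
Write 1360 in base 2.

Using repeated division by 2:
1360 ÷ 2 = 680 remainder 0
680 ÷ 2 = 340 remainder 0
340 ÷ 2 = 170 remainder 0
170 ÷ 2 = 85 remainder 0
85 ÷ 2 = 42 remainder 1
42 ÷ 2 = 21 remainder 0
21 ÷ 2 = 10 remainder 1
10 ÷ 2 = 5 remainder 0
5 ÷ 2 = 2 remainder 1
2 ÷ 2 = 1 remainder 0
1 ÷ 2 = 0 remainder 1
Reading remainders bottom to top: 10101010000



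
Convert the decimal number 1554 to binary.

Using repeated division by 2:
1554 ÷ 2 = 777 remainder 0
777 ÷ 2 = 388 remainder 1
388 ÷ 2 = 194 remainder 0
194 ÷ 2 = 97 remainder 0
97 ÷ 2 = 48 remainder 1
48 ÷ 2 = 24 remainder 0
24 ÷ 2 = 12 remainder 0
12 ÷ 2 = 6 remainder 0
6 ÷ 2 = 3 remainder 0
3 ÷ 2 = 1 remainder 1
1 ÷ 2 = 0 remainder 1
Reading remainders bottom to top: 11000010010



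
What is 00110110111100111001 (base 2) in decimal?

Sum of powers of 2 for each 1-bit:
2^0 + 2^3 + 2^4 + 2^5 + 2^8 + 2^9 + 2^10 + 2^11 + 2^13 + 2^14 + 2^16 + 2^17
= 1 + 8 + 16 + 32 + 256 + 512 + 1024 + 2048 + 8192 + 16384 + 65536 + 131072
= 225081



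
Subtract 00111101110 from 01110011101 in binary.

Method 1 - Direct subtraction (column by column from the right: bit − bit − borrow-in; if negative, add 2 and borrow 1 from the next column):
borrow: 01111011100
        01110011101
-       00111101110
-------------------
        00110101111

Method 2 - Add two's complement:
Two's complement of 00111101110: invert → 11000010001, add 1 → 11000010010
  01110011101
+ 11000010010
-------------
 100110101111  (end carry out of the top bit = 1)
Discarding the end carry: 00110101111
Decimal check:
  01110011101 = 512 + 256 + 128 + 16 + 8 + 4 + 1 = 925
  00111101110 = 256 + 128 + 64 + 32 + 8 + 4 + 2 = 494
  925 - 494 = 431, and 00110101111 = 256 + 128 + 32 + 8 + 4 + 2 + 1 = 431 ✓



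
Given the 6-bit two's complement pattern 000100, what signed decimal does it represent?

Binary: 000100
Sign bit: 0 (non-negative)
Read directly as an unsigned value:
000100 = 4
Value: 4



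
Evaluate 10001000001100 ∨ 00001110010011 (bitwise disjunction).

OR: 1 when either bit is 1
  10001000001100
| 00001110010011
----------------
  10001110011111
Decimal: 8716 | 915 = 9119



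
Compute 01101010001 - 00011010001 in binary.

Method 1 - Direct subtraction (column by column from the right: bit − bit − borrow-in; if negative, add 2 and borrow 1 from the next column):
borrow: 00100000000
        01101010001
-       00011010001
-------------------
        01010000000

Method 2 - Add two's complement:
Two's complement of 00011010001: invert → 11100101110, add 1 → 11100101111
  01101010001
+ 11100101111
-------------
 101010000000  (end carry out of the top bit = 1)
Discarding the end carry: 01010000000
Decimal check:
  01101010001 = 512 + 256 + 64 + 16 + 1 = 849
  00011010001 = 128 + 64 + 16 + 1 = 209
  849 - 209 = 640, and 01010000000 = 512 + 128 = 640 ✓



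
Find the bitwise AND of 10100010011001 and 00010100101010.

AND: 1 only when both bits are 1
  10100010011001
& 00010100101010
----------------
  00000000001000
Decimal: 10393 & 1322 = 8



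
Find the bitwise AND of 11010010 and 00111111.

AND: 1 only when both bits are 1
  11010010
& 00111111
----------
  00010010
Decimal: 210 & 63 = 18



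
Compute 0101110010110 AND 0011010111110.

AND: 1 only when both bits are 1
  0101110010110
& 0011010111110
---------------
  0001010010110
Decimal: 2966 & 1726 = 662



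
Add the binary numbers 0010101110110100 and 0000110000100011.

Add column by column from the right: bit + bit + carry-in; write the sum mod 2, carry 1 when the sum is 2 or 3.
carry:  0001000001000000
        0010101110110100
+       0000110000100011
------------------------
       00011011111010111
(the carry out of the leftmost column, 0, becomes the leading bit)
Decimal check:
  0010101110110100 = 8192 + 2048 + 512 + 256 + 128 + 32 + 16 + 4 = 11188
  0000110000100011 = 2048 + 1024 + 32 + 2 + 1 = 3107
  11188 + 3107 = 14295, and 00011011111010111 = 8192 + 4096 + 1024 + 512 + 256 + 128 + 64 + 16 + 4 + 2 + 1 = 14295 ✓



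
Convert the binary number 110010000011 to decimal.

Sum of powers of 2 for each 1-bit:
2^0 + 2^1 + 2^7 + 2^10 + 2^11
= 1 + 2 + 128 + 1024 + 2048
= 3203



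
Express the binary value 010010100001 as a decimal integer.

Sum of powers of 2 for each 1-bit:
2^0 + 2^5 + 2^7 + 2^10
= 1 + 32 + 128 + 1024
= 1185



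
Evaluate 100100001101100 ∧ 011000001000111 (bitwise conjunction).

AND: 1 only when both bits are 1
  100100001101100
& 011000001000111
-----------------
  000000001000100
Decimal: 18540 & 12359 = 68



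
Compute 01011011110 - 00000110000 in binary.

Method 1 - Direct subtraction (column by column from the right: bit − bit − borrow-in; if negative, add 2 and borrow 1 from the next column):
borrow: 00001000000
        01011011110
-       00000110000
-------------------
        01010101110

Method 2 - Add two's complement:
Two's complement of 00000110000: invert → 11111001111, add 1 → 11111010000
  01011011110
+ 11111010000
-------------
 101010101110  (end carry out of the top bit = 1)
Discarding the end carry: 01010101110
Decimal check:
  01011011110 = 512 + 128 + 64 + 16 + 8 + 4 + 2 = 734
  00000110000 = 32 + 16 = 48
  734 - 48 = 686, and 01010101110 = 512 + 128 + 32 + 8 + 4 + 2 = 686 ✓



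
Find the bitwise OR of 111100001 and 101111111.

OR: 1 when either bit is 1
  111100001
| 101111111
-----------
  111111111
Decimal: 481 | 383 = 511



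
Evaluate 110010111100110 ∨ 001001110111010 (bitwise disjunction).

OR: 1 when either bit is 1
  110010111100110
| 001001110111010
-----------------
  111011111111110
Decimal: 26086 | 5050 = 30718



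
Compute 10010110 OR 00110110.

OR: 1 when either bit is 1
  10010110
| 00110110
----------
  10110110
Decimal: 150 | 54 = 182



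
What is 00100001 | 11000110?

OR: 1 when either bit is 1
  00100001
| 11000110
----------
  11100111
Decimal: 33 | 198 = 231



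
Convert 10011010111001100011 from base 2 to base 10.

Sum of powers of 2 for each 1-bit:
2^0 + 2^1 + 2^5 + 2^6 + 2^9 + 2^10 + 2^11 + 2^13 + 2^15 + 2^16 + 2^19
= 1 + 2 + 32 + 64 + 512 + 1024 + 2048 + 8192 + 32768 + 65536 + 524288
= 634467



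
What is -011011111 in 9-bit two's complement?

Original: 011011111
Step 1 - Invert all bits: 100100000
Step 2 - Add 1: 100100001
Verification: 011011111 + 100100001 = 1000000000; discarding the end carry (carry out of the top bit) leaves the 9-bit value 000000000, as required for x + (-x)



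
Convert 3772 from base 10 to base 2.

Using repeated division by 2:
3772 ÷ 2 = 1886 remainder 0
1886 ÷ 2 = 943 remainder 0
943 ÷ 2 = 471 remainder 1
471 ÷ 2 = 235 remainder 1
235 ÷ 2 = 117 remainder 1
117 ÷ 2 = 58 remainder 1
58 ÷ 2 = 29 remainder 0
29 ÷ 2 = 14 remainder 1
14 ÷ 2 = 7 remainder 0
7 ÷ 2 = 3 remainder 1
3 ÷ 2 = 1 remainder 1
1 ÷ 2 = 0 remainder 1
Reading remainders bottom to top: 111010111100

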